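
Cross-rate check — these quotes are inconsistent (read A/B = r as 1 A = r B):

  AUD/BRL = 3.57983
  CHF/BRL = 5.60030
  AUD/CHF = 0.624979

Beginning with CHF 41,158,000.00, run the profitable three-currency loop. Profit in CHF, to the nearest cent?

Profitable loop is CHF → AUD → BRL → CHF:
CHF 41,158,000.00 ÷ 0.624979 = AUD 65,855,012.73
AUD 65,855,012.73 × 3.57983 = BRL 235,749,750.22
BRL 235,749,750.22 ÷ 5.60030 = CHF 42,095,914.54
Profit = CHF 42,095,914.54 − CHF 41,158,000.00

Profit: CHF 937,914.54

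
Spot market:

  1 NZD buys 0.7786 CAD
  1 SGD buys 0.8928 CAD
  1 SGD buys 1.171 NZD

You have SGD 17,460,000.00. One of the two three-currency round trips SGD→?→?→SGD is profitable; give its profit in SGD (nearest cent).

Profitable loop is SGD → NZD → CAD → SGD:
SGD 17,460,000.00 × 1.171 = NZD 20,445,660.00
NZD 20,445,660.00 × 0.7786 = CAD 15,918,990.88
CAD 15,918,990.88 ÷ 0.8928 = SGD 17,830,410.93
Profit = SGD 17,830,410.93 − SGD 17,460,000.00

Profit: SGD 370,410.93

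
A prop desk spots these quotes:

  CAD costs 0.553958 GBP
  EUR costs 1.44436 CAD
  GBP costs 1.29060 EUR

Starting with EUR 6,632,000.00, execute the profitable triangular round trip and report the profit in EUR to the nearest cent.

Profit: EUR 216,389.77

Profitable loop is EUR → CAD → GBP → EUR:
EUR 6,632,000.00 × 1.44436 = CAD 9,578,995.52
CAD 9,578,995.52 × 0.553958 = GBP 5,306,361.20
GBP 5,306,361.20 × 1.29060 = EUR 6,848,389.77
Profit = EUR 6,848,389.77 − EUR 6,632,000.00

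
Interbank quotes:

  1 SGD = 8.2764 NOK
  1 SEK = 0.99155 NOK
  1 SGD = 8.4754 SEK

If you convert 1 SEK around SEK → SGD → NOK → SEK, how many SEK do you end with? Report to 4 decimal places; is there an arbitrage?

Around SEK → SGD → NOK → SEK: 1 ÷ 8.4754 × 8.2764 ÷ 0.99155 = 0.984842
Product < 1; profitable direction is SEK → NOK → SGD → SEK.

0.9848 (arbitrage exists)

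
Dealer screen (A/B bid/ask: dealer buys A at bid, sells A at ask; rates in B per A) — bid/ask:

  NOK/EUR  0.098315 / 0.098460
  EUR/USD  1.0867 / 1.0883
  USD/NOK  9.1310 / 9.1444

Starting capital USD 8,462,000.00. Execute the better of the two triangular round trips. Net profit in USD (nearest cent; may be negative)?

Best loop USD → EUR → NOK → USD:
USD 8,462,000.00 ÷ 1.0883 (buy EUR at ask) = EUR 7,775,429.57
EUR 7,775,429.57 ÷ 0.098460 (buy NOK at ask) = NOK 78,970,440.47
NOK 78,970,440.47 ÷ 9.1444 (buy USD at ask) = USD 8,635,934.61

Net profit: USD 173,934.61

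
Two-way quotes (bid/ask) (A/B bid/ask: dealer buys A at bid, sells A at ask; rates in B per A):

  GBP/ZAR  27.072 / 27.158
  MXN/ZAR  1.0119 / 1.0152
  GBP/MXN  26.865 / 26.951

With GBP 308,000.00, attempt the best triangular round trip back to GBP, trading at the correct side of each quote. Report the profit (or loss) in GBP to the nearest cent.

Best loop GBP → MXN → ZAR → GBP:
GBP 308,000.00 × 26.865 (sell GBP at bid) = MXN 8,274,420.00
MXN 8,274,420.00 × 1.0119 (sell MXN at bid) = ZAR 8,372,885.60
ZAR 8,372,885.60 ÷ 27.158 (buy GBP at ask) = GBP 308,302.73

Net profit: GBP 302.73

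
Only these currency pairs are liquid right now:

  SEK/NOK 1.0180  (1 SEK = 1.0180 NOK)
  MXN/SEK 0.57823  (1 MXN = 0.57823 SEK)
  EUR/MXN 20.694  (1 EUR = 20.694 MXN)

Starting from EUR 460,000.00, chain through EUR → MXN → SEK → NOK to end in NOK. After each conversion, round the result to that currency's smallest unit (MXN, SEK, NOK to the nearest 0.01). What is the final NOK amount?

NOK 5,603,387.73

EUR 460,000.00 × 20.694 = MXN 9,519,240.00
MXN 9,519,240.00 × 0.57823 = SEK 5,504,310.15
SEK 5,504,310.15 × 1.0180 = NOK 5,603,387.73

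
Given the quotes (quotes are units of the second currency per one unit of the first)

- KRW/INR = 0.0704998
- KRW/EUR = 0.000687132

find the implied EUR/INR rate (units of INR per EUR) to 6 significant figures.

1 EUR ÷ 0.000687132 = 1455.32 KRW
1455.32 KRW × 0.0704998 = 102.6 INR

EUR/INR = 102.600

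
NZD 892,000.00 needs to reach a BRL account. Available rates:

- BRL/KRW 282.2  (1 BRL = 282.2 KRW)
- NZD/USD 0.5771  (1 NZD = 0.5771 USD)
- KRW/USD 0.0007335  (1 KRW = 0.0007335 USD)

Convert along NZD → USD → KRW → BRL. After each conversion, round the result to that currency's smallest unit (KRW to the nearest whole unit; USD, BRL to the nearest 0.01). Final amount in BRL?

NZD 892,000.00 × 0.5771 = USD 514,773.20
USD 514,773.20 ÷ 0.0007335 = KRW 701,803,954
KRW 701,803,954 ÷ 282.2 = BRL 2,486,902.74

BRL 2,486,902.74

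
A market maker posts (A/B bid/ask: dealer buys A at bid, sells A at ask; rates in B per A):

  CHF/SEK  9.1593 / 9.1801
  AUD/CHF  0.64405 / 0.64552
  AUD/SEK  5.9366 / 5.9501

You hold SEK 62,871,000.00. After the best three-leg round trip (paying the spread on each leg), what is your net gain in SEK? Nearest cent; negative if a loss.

Net profit: SEK 113,116.44

Best loop SEK → CHF → AUD → SEK:
SEK 62,871,000.00 ÷ 9.1801 (buy CHF at ask) = CHF 6,848,618.21
CHF 6,848,618.21 ÷ 0.64552 (buy AUD at ask) = AUD 10,609,459.36
AUD 10,609,459.36 × 5.9366 (sell AUD at bid) = SEK 62,984,116.44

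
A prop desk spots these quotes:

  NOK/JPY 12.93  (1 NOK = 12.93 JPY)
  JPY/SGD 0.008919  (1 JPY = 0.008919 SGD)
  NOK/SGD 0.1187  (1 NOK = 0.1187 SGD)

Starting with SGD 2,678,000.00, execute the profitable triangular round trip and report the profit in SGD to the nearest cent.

Profitable loop is SGD → JPY → NOK → SGD:
SGD 2,678,000.00 ÷ 0.008919 = JPY 300,257,876
JPY 300,257,876 ÷ 12.93 = NOK 23,221,800.19
NOK 23,221,800.19 × 0.1187 = SGD 2,756,427.68
Profit = SGD 2,756,427.68 − SGD 2,678,000.00

Profit: SGD 78,427.68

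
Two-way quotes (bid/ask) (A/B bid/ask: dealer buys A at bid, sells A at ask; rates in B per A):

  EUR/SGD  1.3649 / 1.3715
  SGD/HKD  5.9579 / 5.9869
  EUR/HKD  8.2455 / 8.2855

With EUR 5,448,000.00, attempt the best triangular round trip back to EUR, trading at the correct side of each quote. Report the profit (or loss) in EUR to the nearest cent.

Best loop EUR → HKD → SGD → EUR:
EUR 5,448,000.00 × 8.2455 (sell EUR at bid) = HKD 44,921,484.00
HKD 44,921,484.00 ÷ 5.9869 (buy SGD at ask) = SGD 7,503,296.20
SGD 7,503,296.20 ÷ 1.3715 (buy EUR at ask) = EUR 5,470,868.54

Net profit: EUR 22,868.54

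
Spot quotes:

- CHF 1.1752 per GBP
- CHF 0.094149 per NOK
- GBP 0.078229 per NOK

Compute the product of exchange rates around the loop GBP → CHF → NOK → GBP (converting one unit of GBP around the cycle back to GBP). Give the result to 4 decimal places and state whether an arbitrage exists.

0.9765 (arbitrage exists)

Around GBP → CHF → NOK → GBP: 1 × 1.1752 ÷ 0.094149 × 0.078229 = 0.976481
Product < 1; profitable direction is GBP → NOK → CHF → GBP.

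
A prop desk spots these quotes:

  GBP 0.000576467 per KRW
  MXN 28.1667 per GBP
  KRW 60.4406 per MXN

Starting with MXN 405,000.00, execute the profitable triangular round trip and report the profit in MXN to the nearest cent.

Profitable loop is MXN → GBP → KRW → MXN:
MXN 405,000.00 ÷ 28.1667 = GBP 14,378.68
GBP 14,378.68 ÷ 0.000576467 = KRW 24,942,766
KRW 24,942,766 ÷ 60.4406 = MXN 412,682.29
Profit = MXN 412,682.29 − MXN 405,000.00

Profit: MXN 7,682.29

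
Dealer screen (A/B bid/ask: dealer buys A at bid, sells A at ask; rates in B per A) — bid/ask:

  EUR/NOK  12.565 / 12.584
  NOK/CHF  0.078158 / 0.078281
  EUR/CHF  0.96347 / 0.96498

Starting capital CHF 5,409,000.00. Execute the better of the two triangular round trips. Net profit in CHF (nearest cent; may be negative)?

Best loop CHF → EUR → NOK → CHF:
CHF 5,409,000.00 ÷ 0.96498 (buy EUR at ask) = EUR 5,605,297.52
EUR 5,605,297.52 × 12.565 (sell EUR at bid) = NOK 70,430,563.33
NOK 70,430,563.33 × 0.078158 (sell NOK at bid) = CHF 5,504,711.97

Net profit: CHF 95,711.97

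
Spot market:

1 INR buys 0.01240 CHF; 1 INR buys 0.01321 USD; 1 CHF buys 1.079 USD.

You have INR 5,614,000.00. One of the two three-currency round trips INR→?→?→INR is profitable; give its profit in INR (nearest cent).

Profit: INR 72,076.79

Profitable loop is INR → CHF → USD → INR:
INR 5,614,000.00 × 0.01240 = CHF 69,613.60
CHF 69,613.60 × 1.079 = USD 75,113.07
USD 75,113.07 ÷ 0.01321 = INR 5,686,076.79
Profit = INR 5,686,076.79 − INR 5,614,000.00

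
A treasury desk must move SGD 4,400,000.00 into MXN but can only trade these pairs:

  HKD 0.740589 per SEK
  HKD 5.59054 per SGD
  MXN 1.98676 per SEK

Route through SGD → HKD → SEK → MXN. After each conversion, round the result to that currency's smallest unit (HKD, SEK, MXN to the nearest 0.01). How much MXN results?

MXN 65,989,461.76

SGD 4,400,000.00 × 5.59054 = HKD 24,598,376.00
HKD 24,598,376.00 ÷ 0.740589 = SEK 33,214,611.61
SEK 33,214,611.61 × 1.98676 = MXN 65,989,461.76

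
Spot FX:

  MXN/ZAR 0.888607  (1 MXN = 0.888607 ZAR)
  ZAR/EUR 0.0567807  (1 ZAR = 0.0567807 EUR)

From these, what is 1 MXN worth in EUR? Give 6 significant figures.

MXN/EUR = 0.0504557

1 MXN × 0.888607 = 0.888607 ZAR
0.888607 ZAR × 0.0567807 = 0.0504557 EUR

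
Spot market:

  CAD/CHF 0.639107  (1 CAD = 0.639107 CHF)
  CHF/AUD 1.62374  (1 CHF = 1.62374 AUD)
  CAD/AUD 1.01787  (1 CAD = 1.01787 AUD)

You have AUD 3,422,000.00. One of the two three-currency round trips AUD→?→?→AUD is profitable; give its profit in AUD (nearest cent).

Profitable loop is AUD → CAD → CHF → AUD:
AUD 3,422,000.00 ÷ 1.01787 = CAD 3,361,922.45
CAD 3,361,922.45 × 0.639107 = CHF 2,148,628.17
CHF 2,148,628.17 × 1.62374 = AUD 3,488,813.50
Profit = AUD 3,488,813.50 − AUD 3,422,000.00

Profit: AUD 66,813.50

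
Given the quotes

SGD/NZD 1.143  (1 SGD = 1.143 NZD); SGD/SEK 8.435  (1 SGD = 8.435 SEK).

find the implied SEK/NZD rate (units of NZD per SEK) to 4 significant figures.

SEK/NZD = 0.1355

1 SEK ÷ 8.435 = 0.118554 SGD
0.118554 SGD × 1.143 = 0.135507 NZD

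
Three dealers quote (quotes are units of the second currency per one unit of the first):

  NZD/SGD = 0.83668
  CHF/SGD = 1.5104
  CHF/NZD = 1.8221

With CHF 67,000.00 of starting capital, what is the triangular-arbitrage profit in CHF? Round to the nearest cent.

Profitable loop is CHF → NZD → SGD → CHF:
CHF 67,000.00 × 1.8221 = NZD 122,080.70
NZD 122,080.70 × 0.83668 = SGD 102,142.48
SGD 102,142.48 ÷ 1.5104 = CHF 67,626.11
Profit = CHF 67,626.11 − CHF 67,000.00

Profit: CHF 626.11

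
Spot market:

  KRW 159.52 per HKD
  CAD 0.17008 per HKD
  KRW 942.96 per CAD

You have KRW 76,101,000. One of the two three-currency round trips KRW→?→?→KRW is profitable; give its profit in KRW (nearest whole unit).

Profit: KRW 409,623

Profitable loop is KRW → HKD → CAD → KRW:
KRW 76,101,000 ÷ 159.52 = HKD 477,062.44
HKD 477,062.44 × 0.17008 = CAD 81,138.78
CAD 81,138.78 × 942.96 = KRW 76,510,623
Profit = KRW 76,510,623 − KRW 76,101,000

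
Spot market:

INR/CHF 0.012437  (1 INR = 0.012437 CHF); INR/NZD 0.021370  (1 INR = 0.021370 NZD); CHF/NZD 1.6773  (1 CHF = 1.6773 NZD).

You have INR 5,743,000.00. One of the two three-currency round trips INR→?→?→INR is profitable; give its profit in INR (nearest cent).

Profitable loop is INR → NZD → CHF → INR:
INR 5,743,000.00 × 0.021370 = NZD 122,727.91
NZD 122,727.91 ÷ 1.6773 = CHF 73,169.92
CHF 73,169.92 ÷ 0.012437 = INR 5,883,245.31
Profit = INR 5,883,245.31 − INR 5,743,000.00

Profit: INR 140,245.31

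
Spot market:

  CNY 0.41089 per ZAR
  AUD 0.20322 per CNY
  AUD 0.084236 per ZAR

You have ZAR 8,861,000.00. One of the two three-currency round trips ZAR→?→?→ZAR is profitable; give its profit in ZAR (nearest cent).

Profit: ZAR 77,990.05

Profitable loop is ZAR → AUD → CNY → ZAR:
ZAR 8,861,000.00 × 0.084236 = AUD 746,415.20
AUD 746,415.20 ÷ 0.20322 = CNY 3,672,941.62
CNY 3,672,941.62 ÷ 0.41089 = ZAR 8,938,990.05
Profit = ZAR 8,938,990.05 − ZAR 8,861,000.00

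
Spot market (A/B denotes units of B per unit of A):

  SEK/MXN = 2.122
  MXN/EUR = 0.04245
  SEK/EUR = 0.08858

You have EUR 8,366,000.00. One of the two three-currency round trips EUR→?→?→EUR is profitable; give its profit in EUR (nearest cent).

Profit: EUR 141,564.66

Profitable loop is EUR → SEK → MXN → EUR:
EUR 8,366,000.00 ÷ 0.08858 = SEK 94,445,698.80
SEK 94,445,698.80 × 2.122 = MXN 200,413,772.86
MXN 200,413,772.86 × 0.04245 = EUR 8,507,564.66
Profit = EUR 8,507,564.66 − EUR 8,366,000.00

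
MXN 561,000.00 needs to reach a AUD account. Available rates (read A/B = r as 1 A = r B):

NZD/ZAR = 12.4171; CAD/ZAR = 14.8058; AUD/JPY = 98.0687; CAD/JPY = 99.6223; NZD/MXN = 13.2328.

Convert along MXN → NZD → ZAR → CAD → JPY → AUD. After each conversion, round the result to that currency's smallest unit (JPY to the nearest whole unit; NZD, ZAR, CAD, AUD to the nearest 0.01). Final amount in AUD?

AUD 36,118.16

MXN 561,000.00 ÷ 13.2328 = NZD 42,394.66
NZD 42,394.66 × 12.4171 = ZAR 526,418.73
ZAR 526,418.73 ÷ 14.8058 = CAD 35,554.90
CAD 35,554.90 × 99.6223 = JPY 3,542,061
JPY 3,542,061 ÷ 98.0687 = AUD 36,118.16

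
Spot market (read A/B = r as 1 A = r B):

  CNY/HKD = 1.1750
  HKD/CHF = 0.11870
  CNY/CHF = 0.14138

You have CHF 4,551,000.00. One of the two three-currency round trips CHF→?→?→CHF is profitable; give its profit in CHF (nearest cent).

Profit: CHF 62,241.89

Profitable loop is CHF → HKD → CNY → CHF:
CHF 4,551,000.00 ÷ 0.11870 = HKD 38,340,353.83
HKD 38,340,353.83 ÷ 1.1750 = CNY 32,630,088.37
CNY 32,630,088.37 × 0.14138 = CHF 4,613,241.89
Profit = CHF 4,613,241.89 − CHF 4,551,000.00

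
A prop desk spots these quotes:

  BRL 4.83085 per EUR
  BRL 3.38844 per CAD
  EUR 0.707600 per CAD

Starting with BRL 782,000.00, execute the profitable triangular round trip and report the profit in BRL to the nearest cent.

Profit: BRL 6,893.41

Profitable loop is BRL → CAD → EUR → BRL:
BRL 782,000.00 ÷ 3.38844 = CAD 230,784.67
CAD 230,784.67 × 0.707600 = EUR 163,303.23
EUR 163,303.23 × 4.83085 = BRL 788,893.41
Profit = BRL 788,893.41 − BRL 782,000.00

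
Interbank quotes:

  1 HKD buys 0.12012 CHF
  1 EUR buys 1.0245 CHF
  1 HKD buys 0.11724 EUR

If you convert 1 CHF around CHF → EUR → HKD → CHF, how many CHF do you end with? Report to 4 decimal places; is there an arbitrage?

1.0001 (no arbitrage)

Around CHF → EUR → HKD → CHF: 1 ÷ 1.0245 ÷ 0.11724 × 0.12012 = 1.000063
Product ≈ 1 (deviation 0.006%, within rounding noise).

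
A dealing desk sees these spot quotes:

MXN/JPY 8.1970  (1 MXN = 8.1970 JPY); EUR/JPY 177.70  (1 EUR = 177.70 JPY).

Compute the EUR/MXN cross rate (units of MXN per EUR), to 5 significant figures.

EUR/MXN = 21.679

1 EUR × 177.70 = 177.7 JPY
177.7 JPY ÷ 8.1970 = 21.6787 MXN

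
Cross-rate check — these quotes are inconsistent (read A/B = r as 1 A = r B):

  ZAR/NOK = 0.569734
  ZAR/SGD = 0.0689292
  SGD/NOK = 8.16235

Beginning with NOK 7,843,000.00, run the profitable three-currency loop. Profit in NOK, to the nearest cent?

Profitable loop is NOK → SGD → ZAR → NOK:
NOK 7,843,000.00 ÷ 8.16235 = SGD 960,875.24
SGD 960,875.24 ÷ 0.0689292 = ZAR 13,940,031.77
ZAR 13,940,031.77 × 0.569734 = NOK 7,942,110.06
Profit = NOK 7,942,110.06 − NOK 7,843,000.00

Profit: NOK 99,110.06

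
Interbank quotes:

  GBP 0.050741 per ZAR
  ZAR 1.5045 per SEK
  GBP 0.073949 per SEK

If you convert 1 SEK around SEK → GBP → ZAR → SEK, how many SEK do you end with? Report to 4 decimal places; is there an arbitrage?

0.9687 (arbitrage exists)

Around SEK → GBP → ZAR → SEK: 1 × 0.073949 ÷ 0.050741 ÷ 1.5045 = 0.968682
Product < 1; profitable direction is SEK → ZAR → GBP → SEK.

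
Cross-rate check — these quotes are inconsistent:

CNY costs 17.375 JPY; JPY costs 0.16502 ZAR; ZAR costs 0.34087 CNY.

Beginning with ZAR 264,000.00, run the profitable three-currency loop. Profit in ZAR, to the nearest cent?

Profit: ZAR 6,118.14

Profitable loop is ZAR → JPY → CNY → ZAR:
ZAR 264,000.00 ÷ 0.16502 = JPY 1,599,806
JPY 1,599,806 ÷ 17.375 = CNY 92,075.17
CNY 92,075.17 ÷ 0.34087 = ZAR 270,118.14
Profit = ZAR 270,118.14 − ZAR 264,000.00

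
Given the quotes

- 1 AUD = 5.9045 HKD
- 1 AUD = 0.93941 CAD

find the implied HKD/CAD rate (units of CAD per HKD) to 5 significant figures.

1 HKD ÷ 5.9045 = 0.169362 AUD
0.169362 AUD × 0.93941 = 0.159101 CAD

HKD/CAD = 0.15910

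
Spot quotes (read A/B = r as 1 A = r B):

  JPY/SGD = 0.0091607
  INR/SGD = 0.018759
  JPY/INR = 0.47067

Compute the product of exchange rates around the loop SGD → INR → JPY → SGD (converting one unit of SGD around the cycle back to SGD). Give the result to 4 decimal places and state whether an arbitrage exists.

Around SGD → INR → JPY → SGD: 1 ÷ 0.018759 ÷ 0.47067 × 0.0091607 = 1.037534
Product > 1; profitable direction is SGD → INR → JPY → SGD.

1.0375 (arbitrage exists)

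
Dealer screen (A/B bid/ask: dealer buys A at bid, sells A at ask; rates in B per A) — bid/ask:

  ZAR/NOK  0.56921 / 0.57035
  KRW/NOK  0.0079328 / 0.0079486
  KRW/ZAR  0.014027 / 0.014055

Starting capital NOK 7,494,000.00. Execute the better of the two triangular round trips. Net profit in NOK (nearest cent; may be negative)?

Net profit: NOK 33,666.40

Best loop NOK → KRW → ZAR → NOK:
NOK 7,494,000.00 ÷ 0.0079486 (buy KRW at ask) = KRW 942,807,538
KRW 942,807,538 × 0.014027 (sell KRW at bid) = ZAR 13,224,761.34
ZAR 13,224,761.34 × 0.56921 (sell ZAR at bid) = NOK 7,527,666.40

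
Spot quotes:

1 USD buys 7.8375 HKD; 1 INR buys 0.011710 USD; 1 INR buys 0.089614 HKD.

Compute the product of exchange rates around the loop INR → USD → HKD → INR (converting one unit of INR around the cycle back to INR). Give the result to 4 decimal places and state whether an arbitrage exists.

Around INR → USD → HKD → INR: 1 × 0.011710 × 7.8375 ÷ 0.089614 = 1.024138
Product > 1; profitable direction is INR → USD → HKD → INR.

1.0241 (arbitrage exists)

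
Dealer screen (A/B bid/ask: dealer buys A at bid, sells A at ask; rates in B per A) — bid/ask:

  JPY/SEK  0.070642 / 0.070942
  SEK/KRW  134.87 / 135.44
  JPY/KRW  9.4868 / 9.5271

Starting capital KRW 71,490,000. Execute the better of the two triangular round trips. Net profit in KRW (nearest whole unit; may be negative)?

Best loop KRW → JPY → SEK → KRW:
KRW 71,490,000 ÷ 9.5271 (buy JPY at ask) = JPY 7,503,857
JPY 7,503,857 × 0.070642 (sell JPY at bid) = SEK 530,087.50
SEK 530,087.50 × 134.87 (sell SEK at bid) = KRW 71,492,901

Net profit: KRW 2,901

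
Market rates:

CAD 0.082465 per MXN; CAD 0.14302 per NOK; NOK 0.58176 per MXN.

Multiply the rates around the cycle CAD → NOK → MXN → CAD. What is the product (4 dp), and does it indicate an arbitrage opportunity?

0.9911 (arbitrage exists)

Around CAD → NOK → MXN → CAD: 1 ÷ 0.14302 ÷ 0.58176 × 0.082465 = 0.991126
Product < 1; profitable direction is CAD → MXN → NOK → CAD.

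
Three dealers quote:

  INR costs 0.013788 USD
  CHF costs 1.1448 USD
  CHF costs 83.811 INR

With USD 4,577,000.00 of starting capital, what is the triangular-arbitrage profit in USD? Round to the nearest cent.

Profitable loop is USD → CHF → INR → USD:
USD 4,577,000.00 ÷ 1.1448 = CHF 3,998,078.27
CHF 3,998,078.27 × 83.811 = INR 335,082,937.63
INR 335,082,937.63 × 0.013788 = USD 4,620,123.54
Profit = USD 4,620,123.54 − USD 4,577,000.00

Profit: USD 43,123.54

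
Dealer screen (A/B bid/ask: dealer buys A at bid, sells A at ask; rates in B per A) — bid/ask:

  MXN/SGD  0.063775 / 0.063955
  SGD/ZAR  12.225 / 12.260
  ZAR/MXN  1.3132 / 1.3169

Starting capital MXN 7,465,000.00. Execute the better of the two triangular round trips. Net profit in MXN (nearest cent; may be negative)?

Net profit: MXN 177,932.45

Best loop MXN → SGD → ZAR → MXN:
MXN 7,465,000.00 × 0.063775 (sell MXN at bid) = SGD 476,080.38
SGD 476,080.38 × 12.225 (sell SGD at bid) = ZAR 5,820,082.58
ZAR 5,820,082.58 × 1.3132 (sell ZAR at bid) = MXN 7,642,932.45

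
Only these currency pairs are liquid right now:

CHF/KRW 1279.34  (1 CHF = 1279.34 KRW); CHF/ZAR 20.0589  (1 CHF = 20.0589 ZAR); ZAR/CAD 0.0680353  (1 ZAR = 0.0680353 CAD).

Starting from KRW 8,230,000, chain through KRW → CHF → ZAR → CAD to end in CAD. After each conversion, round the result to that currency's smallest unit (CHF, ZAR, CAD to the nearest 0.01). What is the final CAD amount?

KRW 8,230,000 ÷ 1279.34 = CHF 6,433.00
CHF 6,433.00 × 20.0589 = ZAR 129,038.90
ZAR 129,038.90 × 0.0680353 = CAD 8,779.20

CAD 8,779.20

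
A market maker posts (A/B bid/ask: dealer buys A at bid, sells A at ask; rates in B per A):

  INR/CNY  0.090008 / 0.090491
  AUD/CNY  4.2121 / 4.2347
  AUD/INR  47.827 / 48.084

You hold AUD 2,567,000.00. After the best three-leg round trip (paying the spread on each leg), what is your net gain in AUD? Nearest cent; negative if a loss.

Best loop AUD → INR → CNY → AUD:
AUD 2,567,000.00 × 47.827 (sell AUD at bid) = INR 122,771,909.00
INR 122,771,909.00 × 0.090008 (sell INR at bid) = CNY 11,050,453.99
CNY 11,050,453.99 ÷ 4.2347 (buy AUD at ask) = AUD 2,609,501.02

Net profit: AUD 42,501.02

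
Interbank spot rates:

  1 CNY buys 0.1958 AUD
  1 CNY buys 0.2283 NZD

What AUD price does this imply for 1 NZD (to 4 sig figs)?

1 NZD ÷ 0.2283 = 4.3802 CNY
4.3802 CNY × 0.1958 = 0.857643 AUD

NZD/AUD = 0.8576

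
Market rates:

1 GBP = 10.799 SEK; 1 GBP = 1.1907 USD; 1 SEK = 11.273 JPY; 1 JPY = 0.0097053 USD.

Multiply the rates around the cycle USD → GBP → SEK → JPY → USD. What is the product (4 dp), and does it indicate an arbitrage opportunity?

Around USD → GBP → SEK → JPY → USD: 1 ÷ 1.1907 × 10.799 × 11.273 × 0.0097053 = 0.992270
Product < 1; profitable direction is USD → JPY → SEK → GBP → USD.

0.9923 (arbitrage exists)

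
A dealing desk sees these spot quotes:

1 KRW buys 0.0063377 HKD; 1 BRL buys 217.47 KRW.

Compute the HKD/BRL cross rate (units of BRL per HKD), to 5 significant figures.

HKD/BRL = 0.72555

1 HKD ÷ 0.0063377 = 157.786 KRW
157.786 KRW ÷ 217.47 = 0.725553 BRL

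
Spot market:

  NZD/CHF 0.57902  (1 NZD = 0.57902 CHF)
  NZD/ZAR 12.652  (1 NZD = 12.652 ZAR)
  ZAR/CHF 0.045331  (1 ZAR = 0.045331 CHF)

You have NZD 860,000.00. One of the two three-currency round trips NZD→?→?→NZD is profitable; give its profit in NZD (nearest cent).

Profit: NZD 8,235.49

Profitable loop is NZD → CHF → ZAR → NZD:
NZD 860,000.00 × 0.57902 = CHF 497,957.20
CHF 497,957.20 ÷ 0.045331 = ZAR 10,984,915.40
ZAR 10,984,915.40 ÷ 12.652 = NZD 868,235.49
Profit = NZD 868,235.49 − NZD 860,000.00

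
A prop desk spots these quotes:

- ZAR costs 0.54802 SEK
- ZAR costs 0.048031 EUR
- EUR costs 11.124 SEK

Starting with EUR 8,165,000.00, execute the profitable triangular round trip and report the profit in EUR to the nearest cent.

Profitable loop is EUR → ZAR → SEK → EUR:
EUR 8,165,000.00 ÷ 0.048031 = ZAR 169,994,378.63
ZAR 169,994,378.63 × 0.54802 = SEK 93,160,319.38
SEK 93,160,319.38 ÷ 11.124 = EUR 8,374,714.08
Profit = EUR 8,374,714.08 − EUR 8,165,000.00

Profit: EUR 209,714.08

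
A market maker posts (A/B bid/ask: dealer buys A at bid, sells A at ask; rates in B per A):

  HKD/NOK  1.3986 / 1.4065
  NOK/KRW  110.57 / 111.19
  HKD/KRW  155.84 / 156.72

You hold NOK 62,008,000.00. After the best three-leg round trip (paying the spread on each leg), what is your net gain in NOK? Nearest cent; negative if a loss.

Net result: NOK -217,572.96 (no profitable arbitrage after spreads)

Best loop NOK → HKD → KRW → NOK:
NOK 62,008,000.00 ÷ 1.4065 (buy HKD at ask) = HKD 44,086,740.14
HKD 44,086,740.14 × 155.84 (sell HKD at bid) = KRW 6,870,477,583
KRW 6,870,477,583 ÷ 111.19 (buy NOK at ask) = NOK 61,790,427.04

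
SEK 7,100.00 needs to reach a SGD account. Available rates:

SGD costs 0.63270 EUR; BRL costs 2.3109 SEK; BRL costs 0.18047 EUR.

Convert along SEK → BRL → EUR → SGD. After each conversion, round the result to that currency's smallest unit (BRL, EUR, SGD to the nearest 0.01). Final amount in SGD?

SGD 876.37

SEK 7,100.00 ÷ 2.3109 = BRL 3,072.40
BRL 3,072.40 × 0.18047 = EUR 554.48
EUR 554.48 ÷ 0.63270 = SGD 876.37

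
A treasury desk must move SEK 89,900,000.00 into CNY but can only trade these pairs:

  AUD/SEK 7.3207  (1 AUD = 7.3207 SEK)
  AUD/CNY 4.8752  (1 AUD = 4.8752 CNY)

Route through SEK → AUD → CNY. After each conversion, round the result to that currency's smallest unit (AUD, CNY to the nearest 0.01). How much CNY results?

SEK 89,900,000.00 ÷ 7.3207 = AUD 12,280,246.42
AUD 12,280,246.42 × 4.8752 = CNY 59,868,657.35

CNY 59,868,657.35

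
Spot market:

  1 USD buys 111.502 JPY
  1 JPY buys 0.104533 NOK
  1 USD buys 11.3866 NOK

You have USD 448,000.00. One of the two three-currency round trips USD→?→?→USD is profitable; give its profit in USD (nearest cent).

Profitable loop is USD → JPY → NOK → USD:
USD 448,000.00 × 111.502 = JPY 49,952,896
JPY 49,952,896 × 0.104533 = NOK 5,221,726.08
NOK 5,221,726.08 ÷ 11.3866 = USD 458,585.19
Profit = USD 458,585.19 − USD 448,000.00

Profit: USD 10,585.19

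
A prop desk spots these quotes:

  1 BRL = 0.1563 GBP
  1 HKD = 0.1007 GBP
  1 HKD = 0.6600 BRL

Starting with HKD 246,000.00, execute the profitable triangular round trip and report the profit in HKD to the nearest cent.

Profit: HKD 6,004.65

Profitable loop is HKD → BRL → GBP → HKD:
HKD 246,000.00 × 0.6600 = BRL 162,360.00
BRL 162,360.00 × 0.1563 = GBP 25,376.87
GBP 25,376.87 ÷ 0.1007 = HKD 252,004.65
Profit = HKD 252,004.65 − HKD 246,000.00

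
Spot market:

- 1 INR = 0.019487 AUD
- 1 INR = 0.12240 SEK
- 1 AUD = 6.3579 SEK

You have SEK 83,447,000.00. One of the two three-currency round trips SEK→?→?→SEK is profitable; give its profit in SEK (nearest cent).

Profit: SEK 1,020,178.64

Profitable loop is SEK → INR → AUD → SEK:
SEK 83,447,000.00 ÷ 0.12240 = INR 681,756,535.95
INR 681,756,535.95 × 0.019487 = AUD 13,285,389.62
AUD 13,285,389.62 × 6.3579 = SEK 84,467,178.64
Profit = SEK 84,467,178.64 − SEK 83,447,000.00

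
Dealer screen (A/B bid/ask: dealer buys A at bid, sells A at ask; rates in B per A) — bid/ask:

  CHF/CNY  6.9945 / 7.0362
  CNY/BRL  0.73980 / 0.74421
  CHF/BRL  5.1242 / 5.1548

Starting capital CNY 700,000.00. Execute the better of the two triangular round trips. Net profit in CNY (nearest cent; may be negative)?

Net profit: CNY 2,679.40

Best loop CNY → BRL → CHF → CNY:
CNY 700,000.00 × 0.73980 (sell CNY at bid) = BRL 517,860.00
BRL 517,860.00 ÷ 5.1548 (buy CHF at ask) = CHF 100,461.71
CHF 100,461.71 × 6.9945 (sell CHF at bid) = CNY 702,679.40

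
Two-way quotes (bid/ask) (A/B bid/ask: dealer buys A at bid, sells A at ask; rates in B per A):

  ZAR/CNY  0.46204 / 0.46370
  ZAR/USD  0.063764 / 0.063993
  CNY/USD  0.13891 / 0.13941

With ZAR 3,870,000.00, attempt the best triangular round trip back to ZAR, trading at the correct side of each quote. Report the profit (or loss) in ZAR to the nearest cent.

Best loop ZAR → CNY → USD → ZAR:
ZAR 3,870,000.00 × 0.46204 (sell ZAR at bid) = CNY 1,788,094.80
CNY 1,788,094.80 × 0.13891 (sell CNY at bid) = USD 248,384.25
USD 248,384.25 ÷ 0.063993 (buy ZAR at ask) = ZAR 3,881,428.42

Net profit: ZAR 11,428.42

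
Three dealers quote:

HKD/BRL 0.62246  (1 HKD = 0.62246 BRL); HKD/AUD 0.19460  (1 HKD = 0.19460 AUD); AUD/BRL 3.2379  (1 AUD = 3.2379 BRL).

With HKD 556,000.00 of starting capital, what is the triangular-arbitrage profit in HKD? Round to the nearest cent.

Profitable loop is HKD → AUD → BRL → HKD:
HKD 556,000.00 × 0.19460 = AUD 108,197.60
AUD 108,197.60 × 3.2379 = BRL 350,333.01
BRL 350,333.01 ÷ 0.62246 = HKD 562,820.12
Profit = HKD 562,820.12 − HKD 556,000.00

Profit: HKD 6,820.12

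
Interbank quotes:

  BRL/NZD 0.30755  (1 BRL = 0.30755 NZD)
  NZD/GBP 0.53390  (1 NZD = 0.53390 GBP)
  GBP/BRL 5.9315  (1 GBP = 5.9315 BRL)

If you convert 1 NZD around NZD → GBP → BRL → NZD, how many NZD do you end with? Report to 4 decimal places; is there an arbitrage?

0.9740 (arbitrage exists)

Around NZD → GBP → BRL → NZD: 1 × 0.53390 × 5.9315 × 0.30755 = 0.973958
Product < 1; profitable direction is NZD → BRL → GBP → NZD.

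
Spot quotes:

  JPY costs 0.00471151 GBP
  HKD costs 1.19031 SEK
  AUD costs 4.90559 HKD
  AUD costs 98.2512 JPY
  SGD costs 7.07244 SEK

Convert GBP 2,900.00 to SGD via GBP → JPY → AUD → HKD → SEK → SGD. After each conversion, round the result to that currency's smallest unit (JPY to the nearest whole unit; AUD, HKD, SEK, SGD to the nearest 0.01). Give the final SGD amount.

GBP 2,900.00 ÷ 0.00471151 = JPY 615,514
JPY 615,514 ÷ 98.2512 = AUD 6,264.70
AUD 6,264.70 × 4.90559 = HKD 30,732.05
HKD 30,732.05 × 1.19031 = SEK 36,580.67
SEK 36,580.67 ÷ 7.07244 = SGD 5,172.28

SGD 5,172.28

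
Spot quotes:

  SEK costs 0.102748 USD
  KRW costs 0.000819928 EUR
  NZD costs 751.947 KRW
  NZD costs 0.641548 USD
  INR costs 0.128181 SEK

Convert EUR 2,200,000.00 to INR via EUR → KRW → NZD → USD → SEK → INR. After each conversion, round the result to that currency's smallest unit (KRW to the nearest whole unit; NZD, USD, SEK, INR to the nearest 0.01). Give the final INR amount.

INR 173,816,842.12

EUR 2,200,000.00 ÷ 0.000819928 = KRW 2,683,162,424
KRW 2,683,162,424 ÷ 751.947 = NZD 3,568,286.63
NZD 3,568,286.63 × 0.641548 = USD 2,289,227.15
USD 2,289,227.15 ÷ 0.102748 = SEK 22,280,016.64
SEK 22,280,016.64 ÷ 0.128181 = INR 173,816,842.12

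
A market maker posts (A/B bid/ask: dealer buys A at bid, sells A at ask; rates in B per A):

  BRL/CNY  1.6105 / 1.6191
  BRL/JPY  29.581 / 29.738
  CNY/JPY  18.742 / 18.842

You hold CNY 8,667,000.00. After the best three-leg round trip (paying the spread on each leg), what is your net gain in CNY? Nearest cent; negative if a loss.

Best loop CNY → JPY → BRL → CNY:
CNY 8,667,000.00 × 18.742 (sell CNY at bid) = JPY 162,436,914
JPY 162,436,914 ÷ 29.738 (buy BRL at ask) = BRL 5,462,267.60
BRL 5,462,267.60 × 1.6105 (sell BRL at bid) = CNY 8,796,981.98

Net profit: CNY 129,981.98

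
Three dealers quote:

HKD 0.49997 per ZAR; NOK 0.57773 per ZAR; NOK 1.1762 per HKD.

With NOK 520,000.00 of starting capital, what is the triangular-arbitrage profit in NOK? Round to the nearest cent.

Profit: NOK 9,302.01

Profitable loop is NOK → ZAR → HKD → NOK:
NOK 520,000.00 ÷ 0.57773 = ZAR 900,074.43
ZAR 900,074.43 × 0.49997 = HKD 450,010.21
HKD 450,010.21 × 1.1762 = NOK 529,302.01
Profit = NOK 529,302.01 − NOK 520,000.00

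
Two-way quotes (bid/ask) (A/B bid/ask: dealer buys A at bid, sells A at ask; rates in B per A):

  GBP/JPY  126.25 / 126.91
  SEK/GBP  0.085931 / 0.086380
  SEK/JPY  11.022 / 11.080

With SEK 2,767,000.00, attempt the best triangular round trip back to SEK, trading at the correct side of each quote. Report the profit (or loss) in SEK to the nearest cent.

Best loop SEK → JPY → GBP → SEK:
SEK 2,767,000.00 × 11.022 (sell SEK at bid) = JPY 30,497,874
JPY 30,497,874 ÷ 126.91 (buy GBP at ask) = GBP 240,311.04
GBP 240,311.04 ÷ 0.086380 (buy SEK at ask) = SEK 2,782,021.76

Net profit: SEK 15,021.76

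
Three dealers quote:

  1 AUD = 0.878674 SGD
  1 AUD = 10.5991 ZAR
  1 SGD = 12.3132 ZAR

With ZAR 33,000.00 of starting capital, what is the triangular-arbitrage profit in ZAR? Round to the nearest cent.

Profitable loop is ZAR → AUD → SGD → ZAR:
ZAR 33,000.00 ÷ 10.5991 = AUD 3,113.47
AUD 3,113.47 × 0.878674 = SGD 2,735.73
SGD 2,735.73 × 12.3132 = ZAR 33,685.55
Profit = ZAR 33,685.55 − ZAR 33,000.00

Profit: ZAR 685.55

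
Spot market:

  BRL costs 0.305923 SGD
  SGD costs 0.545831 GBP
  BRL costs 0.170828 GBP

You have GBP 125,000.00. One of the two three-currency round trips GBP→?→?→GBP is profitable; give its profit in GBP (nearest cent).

Profitable loop is GBP → SGD → BRL → GBP:
GBP 125,000.00 ÷ 0.545831 = SGD 229,008.61
SGD 229,008.61 ÷ 0.305923 = BRL 748,582.53
BRL 748,582.53 × 0.170828 = GBP 127,878.86
Profit = GBP 127,878.86 − GBP 125,000.00

Profit: GBP 2,878.86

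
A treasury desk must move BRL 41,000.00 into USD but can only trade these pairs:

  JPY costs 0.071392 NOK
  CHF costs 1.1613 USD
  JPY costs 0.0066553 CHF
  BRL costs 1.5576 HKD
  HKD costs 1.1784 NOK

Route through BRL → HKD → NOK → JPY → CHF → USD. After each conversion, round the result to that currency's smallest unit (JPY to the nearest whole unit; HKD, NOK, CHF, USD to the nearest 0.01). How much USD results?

BRL 41,000.00 × 1.5576 = HKD 63,861.60
HKD 63,861.60 × 1.1784 = NOK 75,254.51
NOK 75,254.51 ÷ 0.071392 = JPY 1,054,103
JPY 1,054,103 × 0.0066553 = CHF 7,015.37
CHF 7,015.37 × 1.1613 = USD 8,146.95

USD 8,146.95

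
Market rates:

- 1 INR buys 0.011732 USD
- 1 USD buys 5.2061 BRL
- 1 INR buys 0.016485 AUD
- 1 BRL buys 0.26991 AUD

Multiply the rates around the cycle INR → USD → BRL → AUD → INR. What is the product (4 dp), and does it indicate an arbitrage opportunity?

1.0000 (no arbitrage)

Around INR → USD → BRL → AUD → INR: 1 × 0.011732 × 5.2061 × 0.26991 ÷ 0.016485 = 1.000034
Product ≈ 1 (deviation 0.003%, within rounding noise).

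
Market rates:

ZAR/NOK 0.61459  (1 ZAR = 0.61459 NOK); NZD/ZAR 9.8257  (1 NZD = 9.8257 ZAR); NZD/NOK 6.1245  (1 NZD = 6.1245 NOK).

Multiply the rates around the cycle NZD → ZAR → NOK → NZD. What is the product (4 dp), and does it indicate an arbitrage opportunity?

0.9860 (arbitrage exists)

Around NZD → ZAR → NOK → NZD: 1 × 9.8257 × 0.61459 ÷ 6.1245 = 0.986003
Product < 1; profitable direction is NZD → NOK → ZAR → NZD.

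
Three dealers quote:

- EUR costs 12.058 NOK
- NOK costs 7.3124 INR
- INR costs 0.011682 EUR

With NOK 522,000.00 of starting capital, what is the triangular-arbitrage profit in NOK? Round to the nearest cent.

Profitable loop is NOK → INR → EUR → NOK:
NOK 522,000.00 × 7.3124 = INR 3,817,072.80
INR 3,817,072.80 × 0.011682 = EUR 44,591.04
EUR 44,591.04 × 12.058 = NOK 537,678.81
Profit = NOK 537,678.81 − NOK 522,000.00

Profit: NOK 15,678.81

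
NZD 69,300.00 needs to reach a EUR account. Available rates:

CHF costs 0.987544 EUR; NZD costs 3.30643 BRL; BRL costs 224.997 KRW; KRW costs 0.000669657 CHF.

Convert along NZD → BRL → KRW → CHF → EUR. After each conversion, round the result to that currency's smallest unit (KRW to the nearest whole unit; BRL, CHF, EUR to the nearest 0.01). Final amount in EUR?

NZD 69,300.00 × 3.30643 = BRL 229,135.60
BRL 229,135.60 × 224.997 = KRW 51,554,823
KRW 51,554,823 × 0.000669657 = CHF 34,524.05
CHF 34,524.05 × 0.987544 = EUR 34,094.02

EUR 34,094.02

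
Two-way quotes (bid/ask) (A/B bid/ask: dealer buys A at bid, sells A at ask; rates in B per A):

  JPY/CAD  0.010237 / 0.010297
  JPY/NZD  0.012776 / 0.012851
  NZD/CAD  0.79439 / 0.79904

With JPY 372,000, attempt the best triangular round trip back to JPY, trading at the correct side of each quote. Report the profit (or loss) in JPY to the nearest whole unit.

Best loop JPY → CAD → NZD → JPY:
JPY 372,000 × 0.010237 (sell JPY at bid) = CAD 3,808.16
CAD 3,808.16 ÷ 0.79904 (buy NZD at ask) = NZD 4,765.92
NZD 4,765.92 ÷ 0.012851 (buy JPY at ask) = JPY 370,860

Net result: JPY -1,140 (no profitable arbitrage after spreads)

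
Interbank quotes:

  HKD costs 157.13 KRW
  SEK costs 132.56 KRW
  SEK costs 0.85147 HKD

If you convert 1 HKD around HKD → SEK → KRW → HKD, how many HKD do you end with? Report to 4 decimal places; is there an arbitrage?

0.9908 (arbitrage exists)

Around HKD → SEK → KRW → HKD: 1 ÷ 0.85147 × 132.56 ÷ 157.13 = 0.990796
Product < 1; profitable direction is HKD → KRW → SEK → HKD.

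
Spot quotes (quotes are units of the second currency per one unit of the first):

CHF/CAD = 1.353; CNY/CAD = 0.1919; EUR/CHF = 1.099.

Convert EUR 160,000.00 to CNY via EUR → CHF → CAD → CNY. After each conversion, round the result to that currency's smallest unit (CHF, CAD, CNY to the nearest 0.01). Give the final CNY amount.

EUR 160,000.00 × 1.099 = CHF 175,840.00
CHF 175,840.00 × 1.353 = CAD 237,911.52
CAD 237,911.52 ÷ 0.1919 = CNY 1,239,768.21

CNY 1,239,768.21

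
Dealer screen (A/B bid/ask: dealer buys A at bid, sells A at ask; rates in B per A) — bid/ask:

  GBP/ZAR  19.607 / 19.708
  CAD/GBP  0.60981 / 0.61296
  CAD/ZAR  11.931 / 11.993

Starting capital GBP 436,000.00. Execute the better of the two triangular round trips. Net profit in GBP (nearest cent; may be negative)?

Best loop GBP → ZAR → CAD → GBP:
GBP 436,000.00 × 19.607 (sell GBP at bid) = ZAR 8,548,652.00
ZAR 8,548,652.00 ÷ 11.993 (buy CAD at ask) = CAD 712,803.47
CAD 712,803.47 × 0.60981 (sell CAD at bid) = GBP 434,674.68

Net result: GBP -1,325.32 (no profitable arbitrage after spreads)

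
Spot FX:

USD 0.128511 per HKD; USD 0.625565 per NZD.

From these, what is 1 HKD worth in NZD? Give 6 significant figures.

1 HKD × 0.128511 = 0.128511 USD
0.128511 USD ÷ 0.625565 = 0.205432 NZD

HKD/NZD = 0.205432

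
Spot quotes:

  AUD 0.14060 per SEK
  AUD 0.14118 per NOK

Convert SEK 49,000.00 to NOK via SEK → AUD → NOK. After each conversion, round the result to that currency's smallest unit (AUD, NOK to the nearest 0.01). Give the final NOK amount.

SEK 49,000.00 × 0.14060 = AUD 6,889.40
AUD 6,889.40 ÷ 0.14118 = NOK 48,798.70

NOK 48,798.70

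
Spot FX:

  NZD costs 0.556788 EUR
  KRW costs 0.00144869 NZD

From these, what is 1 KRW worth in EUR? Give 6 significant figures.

1 KRW × 0.00144869 = 0.00144869 NZD
0.00144869 NZD × 0.556788 = 0.000806613 EUR

KRW/EUR = 0.000806613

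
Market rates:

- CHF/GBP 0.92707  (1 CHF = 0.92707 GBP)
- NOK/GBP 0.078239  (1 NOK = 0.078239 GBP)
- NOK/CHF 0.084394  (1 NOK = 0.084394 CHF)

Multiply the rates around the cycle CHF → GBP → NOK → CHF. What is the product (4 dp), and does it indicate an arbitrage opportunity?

Around CHF → GBP → NOK → CHF: 1 × 0.92707 ÷ 0.078239 × 0.084394 = 1.000002
Product ≈ 1 (deviation 0.000%, within rounding noise).

1.0000 (no arbitrage)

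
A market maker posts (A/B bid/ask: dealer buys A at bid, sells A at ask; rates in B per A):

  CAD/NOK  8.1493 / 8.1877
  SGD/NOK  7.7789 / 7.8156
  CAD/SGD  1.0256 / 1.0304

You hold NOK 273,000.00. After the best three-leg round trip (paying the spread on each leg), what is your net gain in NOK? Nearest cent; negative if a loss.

Best loop NOK → SGD → CAD → NOK:
NOK 273,000.00 ÷ 7.8156 (buy SGD at ask) = SGD 34,930.14
SGD 34,930.14 ÷ 1.0304 (buy CAD at ask) = CAD 33,899.59
CAD 33,899.59 × 8.1493 (sell CAD at bid) = NOK 276,257.95

Net profit: NOK 3,257.95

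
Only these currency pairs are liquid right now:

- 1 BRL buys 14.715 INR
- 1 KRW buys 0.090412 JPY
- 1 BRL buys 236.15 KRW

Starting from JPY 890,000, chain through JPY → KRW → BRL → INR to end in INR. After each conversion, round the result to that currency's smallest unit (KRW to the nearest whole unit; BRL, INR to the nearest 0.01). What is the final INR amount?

JPY 890,000 ÷ 0.090412 = KRW 9,843,826
KRW 9,843,826 ÷ 236.15 = BRL 41,684.63
BRL 41,684.63 × 14.715 = INR 613,389.33

INR 613,389.33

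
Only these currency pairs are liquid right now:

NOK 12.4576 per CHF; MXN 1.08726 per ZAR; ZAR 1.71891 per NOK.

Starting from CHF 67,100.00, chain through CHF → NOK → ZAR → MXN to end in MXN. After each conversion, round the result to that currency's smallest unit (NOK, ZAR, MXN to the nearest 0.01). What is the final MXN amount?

CHF 67,100.00 × 12.4576 = NOK 835,904.96
NOK 835,904.96 × 1.71891 = ZAR 1,436,845.39
ZAR 1,436,845.39 × 1.08726 = MXN 1,562,224.52

MXN 1,562,224.52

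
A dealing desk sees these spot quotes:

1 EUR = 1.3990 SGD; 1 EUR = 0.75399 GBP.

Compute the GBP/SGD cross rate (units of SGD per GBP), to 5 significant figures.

1 GBP ÷ 0.75399 = 1.32628 EUR
1.32628 EUR × 1.3990 = 1.85546 SGD

GBP/SGD = 1.8555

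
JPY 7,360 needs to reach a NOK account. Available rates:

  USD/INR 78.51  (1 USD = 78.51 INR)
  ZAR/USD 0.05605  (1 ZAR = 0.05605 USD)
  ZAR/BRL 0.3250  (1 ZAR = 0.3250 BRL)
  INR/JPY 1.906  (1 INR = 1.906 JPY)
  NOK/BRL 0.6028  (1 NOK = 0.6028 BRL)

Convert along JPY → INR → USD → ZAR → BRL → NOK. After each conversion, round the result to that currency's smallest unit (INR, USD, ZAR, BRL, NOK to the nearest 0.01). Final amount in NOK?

JPY 7,360 ÷ 1.906 = INR 3,861.49
INR 3,861.49 ÷ 78.51 = USD 49.18
USD 49.18 ÷ 0.05605 = ZAR 877.43
ZAR 877.43 × 0.3250 = BRL 285.16
BRL 285.16 ÷ 0.6028 = NOK 473.06

NOK 473.06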